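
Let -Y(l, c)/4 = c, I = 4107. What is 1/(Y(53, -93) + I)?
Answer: 1/4479 ≈ 0.00022326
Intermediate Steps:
Y(l, c) = -4*c
1/(Y(53, -93) + I) = 1/(-4*(-93) + 4107) = 1/(372 + 4107) = 1/4479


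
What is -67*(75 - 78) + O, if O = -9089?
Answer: -8888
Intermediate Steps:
-67*(75 - 78) + O = -67*(75 - 78) - 9089 = -67*(-3) - 9089 = 201 - 9089 = -8888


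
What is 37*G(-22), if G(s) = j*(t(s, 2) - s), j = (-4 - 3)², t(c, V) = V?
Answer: 43512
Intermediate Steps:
j = 49 (j = (-7)² = 49)
G(s) = 98 - 49*s (G(s) = 49*(2 - s) = 98 - 49*s)
37*G(-22) = 37*(98 - 49*(-22)) = 37*(98 + 1078) = 37*1176 = 43512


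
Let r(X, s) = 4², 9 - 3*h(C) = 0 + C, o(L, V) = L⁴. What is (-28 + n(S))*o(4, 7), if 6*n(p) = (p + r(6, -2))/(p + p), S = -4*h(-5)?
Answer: -150464/21 ≈ -7165.0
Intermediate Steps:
h(C) = 3 - C/3 (h(C) = 3 - (0 + C)/3 = 3 - C/3)
r(X, s) = 16
S = -56/3 (S = -4*(3 - ⅓*(-5)) = -4*(3 + 5/3) = -4*14/3 = -56/3 ≈ -18.667)
n(p) = (16 + p)/(12*p) (n(p) = ((p + 16)/(p + p))/6 = ((16 + p)/((2*p)))/6 = ((16 + p)*(1/(2*p)))/6 = ((16 + p)/(2*p))/6 = (16 + p)/(12*p))
(-28 + n(S))*o(4, 7) = (-28 + (16 - 56/3)/(12*(-56/3)))*4⁴ = (-28 + (1/12)*(-3/56)*(-8/3))*256 = (-28 + 1/84)*256 = -2351/84*256 = -150464/21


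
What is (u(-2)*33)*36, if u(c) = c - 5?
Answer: -8316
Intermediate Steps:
u(c) = -5 + c
(u(-2)*33)*36 = ((-5 - 2)*33)*36 = -7*33*36 = -231*36 = -8316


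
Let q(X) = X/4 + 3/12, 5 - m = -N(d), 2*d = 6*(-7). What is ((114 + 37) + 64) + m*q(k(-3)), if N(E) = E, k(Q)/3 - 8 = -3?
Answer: 151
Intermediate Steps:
d = -21 (d = (6*(-7))/2 = (½)*(-42) = -21)
k(Q) = 15 (k(Q) = 24 + 3*(-3) = 24 - 9 = 15)
m = -16 (m = 5 - (-1)*(-21) = 5 - 1*21 = 5 - 21 = -16)
q(X) = ¼ + X/4 (q(X) = X*(¼) + 3*(1/12) = X/4 + ¼ = ¼ + X/4)
((114 + 37) + 64) + m*q(k(-3)) = ((114 + 37) + 64) - 16*(¼ + (¼)*15) = (151 + 64) - 16*(¼ + 15/4) = 215 - 16*4 = 215 - 64 = 151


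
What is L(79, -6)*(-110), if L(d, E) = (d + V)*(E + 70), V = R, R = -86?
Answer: 49280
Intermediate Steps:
V = -86
L(d, E) = (-86 + d)*(70 + E) (L(d, E) = (d - 86)*(E + 70) = (-86 + d)*(70 + E))
L(79, -6)*(-110) = (-6020 - 86*(-6) + 70*79 - 6*79)*(-110) = (-6020 + 516 + 5530 - 474)*(-110) = -448*(-110) = 49280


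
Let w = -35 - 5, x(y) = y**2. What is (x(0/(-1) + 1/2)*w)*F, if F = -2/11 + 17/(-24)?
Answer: 1175/132 ≈ 8.9015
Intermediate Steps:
F = -235/264 (F = -2*1/11 + 17*(-1/24) = -2/11 - 17/24 = -235/264 ≈ -0.89015)
w = -40
(x(0/(-1) + 1/2)*w)*F = ((0/(-1) + 1/2)**2*(-40))*(-235/264) = ((0*(-1) + 1*(1/2))**2*(-40))*(-235/264) = ((0 + 1/2)**2*(-40))*(-235/264) = ((1/2)**2*(-40))*(-235/264) = ((1/4)*(-40))*(-235/264) = -10*(-235/264) = 1175/132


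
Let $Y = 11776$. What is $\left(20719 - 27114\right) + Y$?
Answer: $5381$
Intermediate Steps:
$\left(20719 - 27114\right) + Y = \left(20719 - 27114\right) + 11776 = -6395 + 11776 = 5381$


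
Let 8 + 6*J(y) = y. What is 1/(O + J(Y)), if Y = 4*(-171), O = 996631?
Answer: 3/2989547 ≈ 1.0035e-6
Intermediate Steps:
Y = -684
J(y) = -4/3 + y/6
1/(O + J(Y)) = 1/(996631 + (-4/3 + (⅙)*(-684))) = 1/(996631 + (-4/3 - 114)) = 1/(996631 - 346/3) = 1/(2989547/3) = 3/2989547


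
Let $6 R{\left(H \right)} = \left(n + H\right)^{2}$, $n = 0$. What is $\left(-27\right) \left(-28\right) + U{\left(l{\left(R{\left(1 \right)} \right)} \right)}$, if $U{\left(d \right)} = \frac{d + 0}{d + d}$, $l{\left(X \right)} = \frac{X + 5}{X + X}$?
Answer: $\frac{1513}{2} \approx 756.5$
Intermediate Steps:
$R{\left(H \right)} = \frac{H^{2}}{6}$ ($R{\left(H \right)} = \frac{\left(0 + H\right)^{2}}{6} = \frac{H^{2}}{6}$)
$l{\left(X \right)} = \frac{5 + X}{2 X}$
$U{\left(d \right)} = \frac{1}{2}$ ($U{\left(d \right)} = \frac{d}{2 d} = d \frac{1}{2 d} = \frac{1}{2}$)
$\left(-27\right) \left(-28\right) + U{\left(l{\left(R{\left(1 \right)} \right)} \right)} = \left(-27\right) \left(-28\right) + \frac{1}{2} = 756 + \frac{1}{2} = \frac{1513}{2}$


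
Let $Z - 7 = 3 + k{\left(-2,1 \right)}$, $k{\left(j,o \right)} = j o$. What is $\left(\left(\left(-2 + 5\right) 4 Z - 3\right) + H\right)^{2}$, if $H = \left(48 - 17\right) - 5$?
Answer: $14161$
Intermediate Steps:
$Z = 8$ ($Z = 7 + \left(3 - 2\right) = 7 + 1 = 8$)
$H = 26$ ($H = 31 - 5 = 26$)
$\left(\left(\left(-2 + 5\right) 4 Z - 3\right) + H\right)^{2} = \left(\left(\left(-2 + 5\right) 4 \cdot 8 - 3\right) + 26\right)^{2} = \left(\left(3 \cdot 4 \cdot 8 - 3\right) + 26\right)^{2} = \left(\left(12 \cdot 8 - 3\right) + 26\right)^{2} = \left(\left(96 - 3\right) + 26\right)^{2} = \left(93 + 26\right)^{2} = 119^{2} = 14161$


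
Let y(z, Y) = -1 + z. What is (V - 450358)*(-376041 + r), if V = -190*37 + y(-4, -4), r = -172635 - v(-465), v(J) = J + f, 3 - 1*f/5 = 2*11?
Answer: 250704421588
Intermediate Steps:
f = -95 (f = 15 - 10*11 = 15 - 5*22 = 15 - 110 = -95)
v(J) = -95 + J (v(J) = J - 95 = -95 + J)
r = -172075 (r = -172635 - (-95 - 465) = -172635 - 1*(-560) = -172635 + 560 = -172075)
V = -7035 (V = -190*37 + (-1 - 4) = -7030 - 5 = -7035)
(V - 450358)*(-376041 + r) = (-7035 - 450358)*(-376041 - 172075) = -457393*(-548116) = 250704421588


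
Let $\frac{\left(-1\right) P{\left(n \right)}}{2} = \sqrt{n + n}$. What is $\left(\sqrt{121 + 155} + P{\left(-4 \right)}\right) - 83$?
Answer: $-83 + 2 \sqrt{69} - 4 i \sqrt{2} \approx -66.387 - 5.6569 i$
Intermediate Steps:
$P{\left(n \right)} = - 2 \sqrt{2} \sqrt{n}$ ($P{\left(n \right)} = - 2 \sqrt{n + n} = - 2 \sqrt{2 n} = - 2 \sqrt{2} \sqrt{n}$)
$\left(\sqrt{121 + 155} + P{\left(-4 \right)}\right) - 83 = \left(\sqrt{121 + 155} - 2 \sqrt{2} \sqrt{-4}\right) - 83 = \left(\sqrt{276} - 2 \sqrt{2} \cdot 2 i\right) - 83 = \left(2 \sqrt{69} - 4 i \sqrt{2}\right) - 83 = -83 + 2 \sqrt{69} - 4 i \sqrt{2}$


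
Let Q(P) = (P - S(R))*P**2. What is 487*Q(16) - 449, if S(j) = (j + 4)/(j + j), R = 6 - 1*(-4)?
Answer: 9535163/5 ≈ 1.9070e+6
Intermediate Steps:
R = 10 (R = 6 + 4 = 10)
S(j) = (4 + j)/(2*j) (S(j) = (4 + j)/((2*j)) = (4 + j)*(1/(2*j)) = (4 + j)/(2*j))
Q(P) = P**2*(-7/10 + P) (Q(P) = (P - (4 + 10)/(2*10))*P**2 = (P - 14/(2*10))*P**2 = (P - 1*7/10)*P**2 = (P - 7/10)*P**2 = (-7/10 + P)*P**2 = P**2*(-7/10 + P))
487*Q(16) - 449 = 487*(16**2*(-7/10 + 16)) - 449 = 487*(256*(153/10)) - 449 = 487*(19584/5) - 449 = 9537408/5 - 449 = 9535163/5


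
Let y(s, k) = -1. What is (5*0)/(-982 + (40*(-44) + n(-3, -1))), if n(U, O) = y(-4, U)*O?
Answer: 0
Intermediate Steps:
n(U, O) = -O
(5*0)/(-982 + (40*(-44) + n(-3, -1))) = (5*0)/(-982 + (40*(-44) - 1*(-1))) = 0/(-982 + (-1760 + 1)) = 0/(-982 - 1759) = 0/(-2741) = -1/2741*0 = 0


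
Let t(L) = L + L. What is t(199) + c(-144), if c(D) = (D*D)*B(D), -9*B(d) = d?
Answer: 332174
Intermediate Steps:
t(L) = 2*L
B(d) = -d/9
c(D) = -D**3/9 (c(D) = (D*D)*(-D/9) = D**2*(-D/9) = -D**3/9)
t(199) + c(-144) = 2*199 - 1/9*(-144)**3 = 398 - 1/9*(-2985984) = 398 + 331776 = 332174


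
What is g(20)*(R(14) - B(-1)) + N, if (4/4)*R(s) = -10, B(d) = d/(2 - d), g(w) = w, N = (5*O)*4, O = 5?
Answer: -280/3 ≈ -93.333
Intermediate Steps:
N = 100 (N = (5*5)*4 = 25*4 = 100)
R(s) = -10
g(20)*(R(14) - B(-1)) + N = 20*(-10 - (-1)*(-1)/(-2 - 1)) + 100 = 20*(-10 - (-1)*(-1)/(-3)) + 100 = 20*(-10 - (-1)*(-1)*(-1)/3) + 100 = 20*(-10 - 1*(-⅓)) + 100 = 20*(-10 + ⅓) + 100 = 20*(-29/3) + 100 = -580/3 + 100 = -280/3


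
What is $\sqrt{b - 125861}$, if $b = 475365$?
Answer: $8 \sqrt{5461} \approx 591.19$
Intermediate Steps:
$\sqrt{b - 125861} = \sqrt{475365 - 125861} = \sqrt{349504} = 8 \sqrt{5461}$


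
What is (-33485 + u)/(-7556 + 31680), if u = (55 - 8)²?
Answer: -7819/6031 ≈ -1.2965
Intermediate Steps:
u = 2209 (u = 47² = 2209)
(-33485 + u)/(-7556 + 31680) = (-33485 + 2209)/(-7556 + 31680) = -31276/24124 = -31276*1/24124 = -7819/6031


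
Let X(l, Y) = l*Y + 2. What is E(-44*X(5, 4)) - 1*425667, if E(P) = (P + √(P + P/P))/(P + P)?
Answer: -851333/2 - I*√967/1936 ≈ -4.2567e+5 - 0.016062*I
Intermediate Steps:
X(l, Y) = 2 + Y*l (X(l, Y) = Y*l + 2 = 2 + Y*l)
E(P) = (P + √(1 + P))/(2*P) (E(P) = (P + √(P + 1))/((2*P)) = (P + √(1 + P))*(1/(2*P)) = (P + √(1 + P))/(2*P))
E(-44*X(5, 4)) - 1*425667 = (-44*(2 + 4*5) + √(1 - 44*(2 + 4*5)))/(2*((-44*(2 + 4*5)))) - 1*425667 = (-44*(2 + 20) + √(1 - 44*(2 + 20)))/(2*((-44*(2 + 20)))) - 425667 = (-44*22 + √(1 - 44*22))/(2*((-44*22))) - 425667 = (½)*(-968 + √(1 - 968))/(-968) - 425667 = (½)*(-1/968)*(-968 + √(-967)) - 425667 = (½)*(-1/968)*(-968 + I*√967) - 425667 = (½ - I*√967/1936) - 425667 = -851333/2 - I*√967/1936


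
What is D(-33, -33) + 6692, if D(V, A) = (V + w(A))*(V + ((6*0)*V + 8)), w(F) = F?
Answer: 8342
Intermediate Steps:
D(V, A) = (8 + V)*(A + V) (D(V, A) = (V + A)*(V + ((6*0)*V + 8)) = (A + V)*(V + (0*V + 8)) = (A + V)*(V + (0 + 8)) = (A + V)*(V + 8) = (A + V)*(8 + V) = (8 + V)*(A + V))
D(-33, -33) + 6692 = ((-33)**2 + 8*(-33) + 8*(-33) - 33*(-33)) + 6692 = (1089 - 264 - 264 + 1089) + 6692 = 1650 + 6692 = 8342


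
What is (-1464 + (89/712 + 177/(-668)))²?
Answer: 3826292000281/1784896 ≈ 2.1437e+6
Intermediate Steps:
(-1464 + (89/712 + 177/(-668)))² = (-1464 + (89*(1/712) + 177*(-1/668)))² = (-1464 + (⅛ - 177/668))² = (-1464 - 187/1336)² = (-1956091/1336)² = 3826292000281/1784896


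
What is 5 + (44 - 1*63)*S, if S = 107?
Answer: -2028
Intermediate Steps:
5 + (44 - 1*63)*S = 5 + (44 - 1*63)*107 = 5 + (44 - 63)*107 = 5 - 19*107 = 5 - 2033 = -2028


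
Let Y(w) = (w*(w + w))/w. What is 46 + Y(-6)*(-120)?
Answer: 1486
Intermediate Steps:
Y(w) = 2*w (Y(w) = (w*(2*w))/w = (2*w²)/w = 2*w)
46 + Y(-6)*(-120) = 46 + (2*(-6))*(-120) = 46 - 12*(-120) = 46 + 1440 = 1486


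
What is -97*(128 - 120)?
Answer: -776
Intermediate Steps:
-97*(128 - 120) = -97*8 = -776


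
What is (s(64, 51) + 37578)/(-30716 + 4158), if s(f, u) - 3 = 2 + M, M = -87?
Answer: -18748/13279 ≈ -1.4119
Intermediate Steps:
s(f, u) = -82 (s(f, u) = 3 + (2 - 87) = 3 - 85 = -82)
(s(64, 51) + 37578)/(-30716 + 4158) = (-82 + 37578)/(-30716 + 4158) = 37496/(-26558) = 37496*(-1/26558) = -18748/13279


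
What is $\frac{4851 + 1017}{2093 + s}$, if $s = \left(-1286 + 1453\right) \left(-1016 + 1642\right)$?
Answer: $\frac{1956}{35545} \approx 0.055029$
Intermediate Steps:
$s = 104542$ ($s = 167 \cdot 626 = 104542$)
$\frac{4851 + 1017}{2093 + s} = \frac{4851 + 1017}{2093 + 104542} = \frac{5868}{106635} = 5868 \cdot \frac{1}{106635} = \frac{1956}{35545}$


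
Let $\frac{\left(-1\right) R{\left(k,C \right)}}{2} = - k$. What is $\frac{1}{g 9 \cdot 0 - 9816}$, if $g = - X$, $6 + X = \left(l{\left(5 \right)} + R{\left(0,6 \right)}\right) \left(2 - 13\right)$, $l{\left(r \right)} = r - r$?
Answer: $- \frac{1}{9816} \approx -0.00010187$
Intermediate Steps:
$l{\left(r \right)} = 0$
$R{\left(k,C \right)} = 2 k$ ($R{\left(k,C \right)} = - 2 \left(- k\right) = 2 k$)
$X = -6$ ($X = -6 + \left(0 + 2 \cdot 0\right) \left(2 - 13\right) = -6 + \left(0 + 0\right) \left(-11\right) = -6 + 0 \left(-11\right) = -6 + 0 = -6$)
$g = 6$ ($g = \left(-1\right) \left(-6\right) = 6$)
$\frac{1}{g 9 \cdot 0 - 9816} = \frac{1}{6 \cdot 9 \cdot 0 - 9816} = \frac{1}{54 \cdot 0 - 9816} = \frac{1}{0 - 9816} = \frac{1}{-9816} = - \frac{1}{9816}$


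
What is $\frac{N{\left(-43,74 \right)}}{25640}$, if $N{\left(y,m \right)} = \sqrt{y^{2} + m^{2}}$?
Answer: $\frac{\sqrt{293}}{5128} \approx 0.003338$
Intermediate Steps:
$N{\left(y,m \right)} = \sqrt{m^{2} + y^{2}}$
$\frac{N{\left(-43,74 \right)}}{25640} = \frac{\sqrt{74^{2} + \left(-43\right)^{2}}}{25640} = \sqrt{5476 + 1849} \cdot \frac{1}{25640} = \sqrt{7325} \cdot \frac{1}{25640} = 5 \sqrt{293} \cdot \frac{1}{25640} = \frac{\sqrt{293}}{5128}$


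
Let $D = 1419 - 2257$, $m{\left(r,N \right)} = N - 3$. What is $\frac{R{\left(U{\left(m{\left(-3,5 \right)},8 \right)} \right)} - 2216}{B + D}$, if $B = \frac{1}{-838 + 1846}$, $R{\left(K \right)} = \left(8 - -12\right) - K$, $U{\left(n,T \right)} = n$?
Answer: $\frac{2215584}{844703} \approx 2.6229$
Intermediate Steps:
$m{\left(r,N \right)} = -3 + N$
$R{\left(K \right)} = 20 - K$ ($R{\left(K \right)} = \left(8 + 12\right) - K = 20 - K$)
$B = \frac{1}{1008} \approx 0.00099206$
$D = -838$
$\frac{R{\left(U{\left(m{\left(-3,5 \right)},8 \right)} \right)} - 2216}{B + D} = \frac{\left(20 - \left(-3 + 5\right)\right) - 2216}{\frac{1}{1008} - 838} = \frac{\left(20 - 2\right) - 2216}{- \frac{844703}{1008}} = \left(\left(20 - 2\right) - 2216\right) \left(- \frac{1008}{844703}\right) = \left(18 - 2216\right) \left(- \frac{1008}{844703}\right) = \left(-2198\right) \left(- \frac{1008}{844703}\right) = \frac{2215584}{844703}$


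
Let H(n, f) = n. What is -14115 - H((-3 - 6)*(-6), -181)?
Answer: -14169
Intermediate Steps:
-14115 - H((-3 - 6)*(-6), -181) = -14115 - (-3 - 6)*(-6) = -14115 - (-9)*(-6) = -14115 - 1*54 = -14115 - 54 = -14169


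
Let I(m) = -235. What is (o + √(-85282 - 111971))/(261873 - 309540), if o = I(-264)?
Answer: 235/47667 - I*√21917/15889 ≈ 0.00493 - 0.0093174*I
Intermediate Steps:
o = -235
(o + √(-85282 - 111971))/(261873 - 309540) = (-235 + √(-85282 - 111971))/(261873 - 309540) = (-235 + √(-197253))/(-47667) = (-235 + 3*I*√21917)*(-1/47667) = 235/47667 - I*√21917/15889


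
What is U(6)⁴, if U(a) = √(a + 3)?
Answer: 81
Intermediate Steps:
U(a) = √(3 + a)
U(6)⁴ = (√(3 + 6))⁴ = (√9)⁴ = 3⁴ = 81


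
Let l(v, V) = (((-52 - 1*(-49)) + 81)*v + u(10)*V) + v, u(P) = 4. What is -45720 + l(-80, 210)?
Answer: -51200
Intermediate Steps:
l(v, V) = 4*V + 79*v (l(v, V) = (((-52 - 1*(-49)) + 81)*v + 4*V) + v = (((-52 + 49) + 81)*v + 4*V) + v = ((-3 + 81)*v + 4*V) + v = (78*v + 4*V) + v = (4*V + 78*v) + v = 4*V + 79*v)
-45720 + l(-80, 210) = -45720 + (4*210 + 79*(-80)) = -45720 + (840 - 6320) = -45720 - 5480 = -51200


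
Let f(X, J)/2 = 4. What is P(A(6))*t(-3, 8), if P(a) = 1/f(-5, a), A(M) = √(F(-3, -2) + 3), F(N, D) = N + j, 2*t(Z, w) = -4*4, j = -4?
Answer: -1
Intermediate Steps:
f(X, J) = 8 (f(X, J) = 2*4 = 8)
t(Z, w) = -8 (t(Z, w) = (-4*4)/2 = (½)*(-16) = -8)
F(N, D) = -4 + N (F(N, D) = N - 4 = -4 + N)
A(M) = 2*I (A(M) = √((-4 - 3) + 3) = √(-7 + 3) = √(-4) = 2*I)
P(a) = ⅛ (P(a) = 1/8 = ⅛)
P(A(6))*t(-3, 8) = (⅛)*(-8) = -1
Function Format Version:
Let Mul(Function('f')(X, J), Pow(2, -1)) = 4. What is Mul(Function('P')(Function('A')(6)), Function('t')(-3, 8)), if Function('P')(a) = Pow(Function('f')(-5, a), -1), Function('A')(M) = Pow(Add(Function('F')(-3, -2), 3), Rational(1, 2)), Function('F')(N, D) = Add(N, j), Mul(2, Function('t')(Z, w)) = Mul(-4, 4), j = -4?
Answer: -1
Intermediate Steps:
Function('f')(X, J) = 8 (Function('f')(X, J) = Mul(2, 4) = 8)
Function('t')(Z, w) = -8 (Function('t')(Z, w) = Mul(Rational(1, 2), Mul(-4, 4)) = Mul(Rational(1, 2), -16) = -8)
Function('F')(N, D) = Add(-4, N) (Function('F')(N, D) = Add(N, -4) = Add(-4, N))
Function('A')(M) = Mul(2, I) (Function('A')(M) = Pow(Add(Add(-4, -3), 3), Rational(1, 2)) = Pow(Add(-7, 3), Rational(1, 2)) = Pow(-4, Rational(1, 2)) = Mul(2, I))
Function('P')(a) = Rational(1, 8) (Function('P')(a) = Pow(8, -1) = Rational(1, 8))
Mul(Function('P')(Function('A')(6)), Function('t')(-3, 8)) = Mul(Rational(1, 8), -8) = -1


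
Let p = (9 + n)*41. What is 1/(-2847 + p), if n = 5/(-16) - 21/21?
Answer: -16/40509 ≈ -0.00039497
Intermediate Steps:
n = -21/16 (n = 5*(-1/16) - 21*1/21 = -5/16 - 1 = -21/16 ≈ -1.3125)
p = 5043/16 (p = (9 - 21/16)*41 = (123/16)*41 = 5043/16 ≈ 315.19)
1/(-2847 + p) = 1/(-2847 + 5043/16) = 1/(-40509/16) = -16/40509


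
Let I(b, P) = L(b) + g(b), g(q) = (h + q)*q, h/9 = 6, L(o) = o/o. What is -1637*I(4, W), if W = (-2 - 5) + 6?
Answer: -381421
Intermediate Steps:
L(o) = 1
W = -1 (W = -7 + 6 = -1)
h = 54 (h = 9*6 = 54)
g(q) = q*(54 + q) (g(q) = (54 + q)*q = q*(54 + q))
I(b, P) = 1 + b*(54 + b)
-1637*I(4, W) = -1637*(1 + 4*(54 + 4)) = -1637*(1 + 4*58) = -1637*(1 + 232) = -1637*233 = -381421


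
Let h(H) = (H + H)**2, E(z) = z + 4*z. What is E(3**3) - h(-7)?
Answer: -61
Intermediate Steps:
E(z) = 5*z
h(H) = 4*H**2 (h(H) = (2*H)**2 = 4*H**2)
E(3**3) - h(-7) = 5*3**3 - 4*(-7)**2 = 5*27 - 4*49 = 135 - 1*196 = 135 - 196 = -61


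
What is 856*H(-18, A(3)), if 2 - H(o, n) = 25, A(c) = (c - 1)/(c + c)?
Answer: -19688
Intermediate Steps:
A(c) = (-1 + c)/(2*c) (A(c) = (-1 + c)/((2*c)) = (-1 + c)*(1/(2*c)) = (-1 + c)/(2*c))
H(o, n) = -23 (H(o, n) = 2 - 1*25 = 2 - 25 = -23)
856*H(-18, A(3)) = 856*(-23) = -19688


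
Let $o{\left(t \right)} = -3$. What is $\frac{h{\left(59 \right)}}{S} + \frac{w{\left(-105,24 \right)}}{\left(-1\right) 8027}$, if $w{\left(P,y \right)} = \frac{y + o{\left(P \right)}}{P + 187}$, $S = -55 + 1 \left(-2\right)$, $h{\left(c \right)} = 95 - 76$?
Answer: $- \frac{658277}{1974642} \approx -0.33337$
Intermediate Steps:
$h{\left(c \right)} = 19$
$S = -57$ ($S = -55 - 2 = -57$)
$w{\left(P,y \right)} = \frac{-3 + y}{187 + P}$ ($w{\left(P,y \right)} = \frac{y - 3}{P + 187} = \frac{-3 + y}{187 + P}$)
$\frac{h{\left(59 \right)}}{S} + \frac{w{\left(-105,24 \right)}}{\left(-1\right) 8027} = \frac{19}{-57} + \frac{\frac{1}{187 - 105} \left(-3 + 24\right)}{\left(-1\right) 8027} = 19 \left(- \frac{1}{57}\right) + \frac{\frac{1}{82} \cdot 21}{-8027} = - \frac{1}{3} + \frac{1}{82} \cdot 21 \left(- \frac{1}{8027}\right) = - \frac{1}{3} + \frac{21}{82} \left(- \frac{1}{8027}\right) = - \frac{1}{3} - \frac{21}{658214} = - \frac{658277}{1974642}$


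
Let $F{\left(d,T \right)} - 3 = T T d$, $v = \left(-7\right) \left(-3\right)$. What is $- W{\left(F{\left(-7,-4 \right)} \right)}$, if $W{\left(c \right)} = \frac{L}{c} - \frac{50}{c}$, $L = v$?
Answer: $- \frac{29}{109} \approx -0.26606$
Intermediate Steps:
$v = 21$
$L = 21$
$F{\left(d,T \right)} = 3 + d T^{2}$ ($F{\left(d,T \right)} = 3 + T T d = 3 + T^{2} d = 3 + d T^{2}$)
$W{\left(c \right)} = - \frac{29}{c}$ ($W{\left(c \right)} = \frac{21}{c} - \frac{50}{c} = - \frac{29}{c}$)
$- W{\left(F{\left(-7,-4 \right)} \right)} = - \frac{-29}{3 - 7 \left(-4\right)^{2}} = - \frac{-29}{3 - 112} = - \frac{-29}{-109} = - \frac{\left(-29\right) \left(-1\right)}{109} = \left(-1\right) \frac{29}{109} = - \frac{29}{109}$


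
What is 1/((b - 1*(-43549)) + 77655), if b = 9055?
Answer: 1/130259 ≈ 7.6770e-6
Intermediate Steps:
1/((b - 1*(-43549)) + 77655) = 1/((9055 - 1*(-43549)) + 77655) = 1/((9055 + 43549) + 77655) = 1/(52604 + 77655) = 1/130259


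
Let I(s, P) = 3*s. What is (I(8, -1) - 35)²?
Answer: 121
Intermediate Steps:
(I(8, -1) - 35)² = (3*8 - 35)² = (24 - 35)² = (-11)² = 121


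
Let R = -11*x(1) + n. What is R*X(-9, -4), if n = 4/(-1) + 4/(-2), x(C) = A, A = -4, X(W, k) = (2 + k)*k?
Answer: 304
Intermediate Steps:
X(W, k) = k*(2 + k)
x(C) = -4
n = -6 (n = 4*(-1) + 4*(-½) = -4 - 2 = -6)
R = 38 (R = -11*(-4) - 6 = 44 - 6 = 38)
R*X(-9, -4) = 38*(-4*(2 - 4)) = 38*(-4*(-2)) = 38*8 = 304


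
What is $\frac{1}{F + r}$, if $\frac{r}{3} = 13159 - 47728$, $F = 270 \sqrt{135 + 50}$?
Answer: $- \frac{3841}{397839087} - \frac{10 \sqrt{185}}{397839087} \approx -9.9965 \cdot 10^{-6}$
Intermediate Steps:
$F = 270 \sqrt{185} \approx 3672.4$
$r = -103707$ ($r = 3 \left(13159 - 47728\right) = 3 \left(-34569\right) = -103707$)
$\frac{1}{F + r} = \frac{1}{270 \sqrt{185} - 103707} = \frac{1}{-103707 + 270 \sqrt{185}}$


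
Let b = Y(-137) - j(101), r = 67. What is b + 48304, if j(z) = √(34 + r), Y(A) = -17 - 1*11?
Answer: 48276 - √101 ≈ 48266.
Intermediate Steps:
Y(A) = -28 (Y(A) = -17 - 11 = -28)
j(z) = √101 (j(z) = √(34 + 67) = √101)
b = -28 - √101 ≈ -38.050
b + 48304 = (-28 - √101) + 48304 = 48276 - √101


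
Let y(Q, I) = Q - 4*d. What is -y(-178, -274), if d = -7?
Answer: 150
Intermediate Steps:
y(Q, I) = 28 + Q (y(Q, I) = Q - 4*(-7) = Q + 28 = 28 + Q)
-y(-178, -274) = -(28 - 178) = -1*(-150) = 150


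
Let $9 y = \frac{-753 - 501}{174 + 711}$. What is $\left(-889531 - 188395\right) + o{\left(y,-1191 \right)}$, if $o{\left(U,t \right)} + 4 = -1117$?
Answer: $-1079047$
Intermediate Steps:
$y = - \frac{418}{2655}$ ($y = \frac{\left(-753 - 501\right) \frac{1}{174 + 711}}{9} = \frac{\left(-1254\right) \frac{1}{885}}{9} = \frac{1}{9} \left(- \frac{418}{295}\right) = - \frac{418}{2655} \approx -0.15744$)
$o{\left(U,t \right)} = -1121$ ($o{\left(U,t \right)} = -4 - 1117 = -1121$)
$\left(-889531 - 188395\right) + o{\left(y,-1191 \right)} = \left(-889531 - 188395\right) - 1121 = -1077926 - 1121 = -1079047$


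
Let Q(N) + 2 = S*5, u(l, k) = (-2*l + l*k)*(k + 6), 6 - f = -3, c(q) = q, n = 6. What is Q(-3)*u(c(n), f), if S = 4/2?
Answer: 5040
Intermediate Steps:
f = 9 (f = 6 - 1*(-3) = 6 + 3 = 9)
S = 2 (S = 4*(½) = 2)
u(l, k) = (6 + k)*(-2*l + k*l) (u(l, k) = (-2*l + k*l)*(6 + k) = (6 + k)*(-2*l + k*l))
Q(N) = 8 (Q(N) = -2 + 2*5 = -2 + 10 = 8)
Q(-3)*u(c(n), f) = 8*(6*(-12 + 9² + 4*9)) = 8*(6*(-12 + 81 + 36)) = 8*(6*105) = 8*630 = 5040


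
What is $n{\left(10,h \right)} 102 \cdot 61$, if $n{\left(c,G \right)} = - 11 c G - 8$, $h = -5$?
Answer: $3372324$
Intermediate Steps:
$n{\left(c,G \right)} = -8 - 11 G c$ ($n{\left(c,G \right)} = - 11 G c - 8 = -8 - 11 G c$)
$n{\left(10,h \right)} 102 \cdot 61 = \left(-8 - \left(-55\right) 10\right) 102 \cdot 61 = \left(-8 + 550\right) 102 \cdot 61 = 542 \cdot 102 \cdot 61 = 55284 \cdot 61 = 3372324$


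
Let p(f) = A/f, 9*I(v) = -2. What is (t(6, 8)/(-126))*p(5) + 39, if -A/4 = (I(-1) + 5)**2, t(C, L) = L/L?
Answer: 998783/25515 ≈ 39.145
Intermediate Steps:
t(C, L) = 1
I(v) = -2/9 (I(v) = (1/9)*(-2) = -2/9)
A = -7396/81 (A = -4*(-2/9 + 5)**2 = -4*(43/9)**2 = -4*1849/81 = -7396/81 ≈ -91.309)
p(f) = -7396/(81*f)
(t(6, 8)/(-126))*p(5) + 39 = (1/(-126))*(-7396/81/5) + 39 = (1*(-1/126))*(-7396/81*1/5) + 39 = -1/126*(-7396/405) + 39 = 3698/25515 + 39 = 998783/25515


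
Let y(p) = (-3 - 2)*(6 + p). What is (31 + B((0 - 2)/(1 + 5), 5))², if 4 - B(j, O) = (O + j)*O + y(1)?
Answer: 19600/9 ≈ 2177.8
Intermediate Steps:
y(p) = -30 - 5*p (y(p) = -5*(6 + p) = -30 - 5*p)
B(j, O) = 39 - O*(O + j) (B(j, O) = 4 - ((O + j)*O + (-30 - 5*1)) = 4 - (O*(O + j) + (-30 - 5)) = 4 - (O*(O + j) - 35) = 4 - (-35 + O*(O + j)) = 4 + (35 - O*(O + j)) = 39 - O*(O + j))
(31 + B((0 - 2)/(1 + 5), 5))² = (31 + (39 - 1*5² - 1*5*(0 - 2)/(1 + 5)))² = (31 + (39 - 1*25 - 1*5*(-2/6)))² = (31 + (39 - 25 - 1*5*(-2*⅙)))² = (31 + (39 - 25 - 1*5*(-⅓)))² = (31 + (39 - 25 + 5/3))² = (31 + 47/3)² = (140/3)² = 19600/9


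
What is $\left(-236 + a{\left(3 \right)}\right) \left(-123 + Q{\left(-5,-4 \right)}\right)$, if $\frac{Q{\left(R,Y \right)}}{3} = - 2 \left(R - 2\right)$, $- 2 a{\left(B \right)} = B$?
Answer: $\frac{38475}{2} \approx 19238.0$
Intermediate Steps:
$a{\left(B \right)} = - \frac{B}{2}$
$Q{\left(R,Y \right)} = 12 - 6 R$ ($Q{\left(R,Y \right)} = 3 \left(- 2 \left(R - 2\right)\right) = 3 \left(- 2 \left(-2 + R\right)\right) = 3 \left(4 - 2 R\right) = 12 - 6 R$)
$\left(-236 + a{\left(3 \right)}\right) \left(-123 + Q{\left(-5,-4 \right)}\right) = \left(-236 - \frac{3}{2}\right) \left(-123 + \left(12 - -30\right)\right) = \left(-236 - \frac{3}{2}\right) \left(-123 + \left(12 + 30\right)\right) = - \frac{475 \left(-123 + 42\right)}{2} = \left(- \frac{475}{2}\right) \left(-81\right) = \frac{38475}{2}$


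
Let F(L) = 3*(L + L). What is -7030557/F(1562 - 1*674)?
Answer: -781173/592 ≈ -1319.5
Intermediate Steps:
F(L) = 6*L (F(L) = 3*(2*L) = 6*L)
-7030557/F(1562 - 1*674) = -7030557*1/(6*(1562 - 1*674)) = -7030557*1/(6*(1562 - 674)) = -7030557/(6*888) = -7030557/5328 = -7030557*1/5328 = -781173/592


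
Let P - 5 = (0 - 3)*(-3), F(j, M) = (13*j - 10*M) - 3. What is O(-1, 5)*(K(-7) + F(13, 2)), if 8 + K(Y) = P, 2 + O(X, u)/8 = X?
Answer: -3648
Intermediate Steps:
F(j, M) = -3 - 10*M + 13*j (F(j, M) = (-10*M + 13*j) - 3 = -3 - 10*M + 13*j)
P = 14 (P = 5 + (0 - 3)*(-3) = 5 - 3*(-3) = 5 + 9 = 14)
O(X, u) = -16 + 8*X
K(Y) = 6 (K(Y) = -8 + 14 = 6)
O(-1, 5)*(K(-7) + F(13, 2)) = (-16 + 8*(-1))*(6 + (-3 - 10*2 + 13*13)) = (-16 - 8)*(6 + (-3 - 20 + 169)) = -24*(6 + 146) = -24*152 = -3648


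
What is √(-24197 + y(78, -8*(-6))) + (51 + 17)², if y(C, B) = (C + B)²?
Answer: 4624 + I*√8321 ≈ 4624.0 + 91.219*I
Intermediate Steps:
y(C, B) = (B + C)²
√(-24197 + y(78, -8*(-6))) + (51 + 17)² = √(-24197 + (-8*(-6) + 78)²) + (51 + 17)² = √(-24197 + (48 + 78)²) + 68² = √(-24197 + 126²) + 4624 = √(-24197 + 15876) + 4624 = √(-8321) + 4624 = I*√8321 + 4624 = 4624 + I*√8321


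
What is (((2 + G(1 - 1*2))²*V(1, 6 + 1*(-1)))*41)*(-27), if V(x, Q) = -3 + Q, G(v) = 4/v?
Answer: -8856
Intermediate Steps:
(((2 + G(1 - 1*2))²*V(1, 6 + 1*(-1)))*41)*(-27) = (((2 + 4/(1 - 1*2))²*(-3 + (6 + 1*(-1))))*41)*(-27) = (((2 + 4/(1 - 2))²*(-3 + (6 - 1)))*41)*(-27) = (((2 + 4/(-1))²*(-3 + 5))*41)*(-27) = (((2 + 4*(-1))²*2)*41)*(-27) = (((2 - 4)²*2)*41)*(-27) = (((-2)²*2)*41)*(-27) = ((4*2)*41)*(-27) = (8*41)*(-27) = 328*(-27) = -8856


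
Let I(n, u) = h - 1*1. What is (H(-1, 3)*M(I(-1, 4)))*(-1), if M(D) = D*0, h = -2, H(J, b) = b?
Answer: 0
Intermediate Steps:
I(n, u) = -3 (I(n, u) = -2 - 1*1 = -2 - 1 = -3)
M(D) = 0
(H(-1, 3)*M(I(-1, 4)))*(-1) = (3*0)*(-1) = 0*(-1) = 0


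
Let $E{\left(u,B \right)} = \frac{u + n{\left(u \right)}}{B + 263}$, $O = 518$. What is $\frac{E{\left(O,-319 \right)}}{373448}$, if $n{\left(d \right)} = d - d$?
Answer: $- \frac{37}{1493792} \approx -2.4769 \cdot 10^{-5}$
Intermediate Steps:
$n{\left(d \right)} = 0$
$E{\left(u,B \right)} = \frac{u}{263 + B}$ ($E{\left(u,B \right)} = \frac{u + 0}{B + 263} = \frac{u}{263 + B}$)
$\frac{E{\left(O,-319 \right)}}{373448} = \frac{518 \frac{1}{263 - 319}}{373448} = \frac{518}{-56} \cdot \frac{1}{373448} = 518 \left(- \frac{1}{56}\right) \frac{1}{373448} = \left(- \frac{37}{4}\right) \frac{1}{373448} = - \frac{37}{1493792}$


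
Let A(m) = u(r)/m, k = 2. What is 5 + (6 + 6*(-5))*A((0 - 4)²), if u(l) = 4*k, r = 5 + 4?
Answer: -7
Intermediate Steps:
r = 9
u(l) = 8 (u(l) = 4*2 = 8)
A(m) = 8/m
5 + (6 + 6*(-5))*A((0 - 4)²) = 5 + (6 + 6*(-5))*(8/((0 - 4)²)) = 5 + (6 - 30)*(8/((-4)²)) = 5 - 192/16 = 5 - 24*½ = 5 - 12 = -7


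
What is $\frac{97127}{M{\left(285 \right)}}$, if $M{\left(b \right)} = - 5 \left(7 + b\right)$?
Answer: $- \frac{97127}{1460} \approx -66.525$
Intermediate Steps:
$M{\left(b \right)} = -35 - 5 b$
$\frac{97127}{M{\left(285 \right)}} = \frac{97127}{-35 - 1425} = \frac{97127}{-1460} = 97127 \left(- \frac{1}{1460}\right) = - \frac{97127}{1460}$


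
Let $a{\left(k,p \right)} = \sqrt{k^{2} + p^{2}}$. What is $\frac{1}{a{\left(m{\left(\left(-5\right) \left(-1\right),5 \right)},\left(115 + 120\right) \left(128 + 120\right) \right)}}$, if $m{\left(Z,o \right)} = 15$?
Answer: $\frac{\sqrt{135862345}}{679311725} \approx 1.7159 \cdot 10^{-5}$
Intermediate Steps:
$\frac{1}{a{\left(m{\left(\left(-5\right) \left(-1\right),5 \right)},\left(115 + 120\right) \left(128 + 120\right) \right)}} = \frac{1}{\sqrt{15^{2} + \left(\left(115 + 120\right) \left(128 + 120\right)\right)^{2}}} = \frac{1}{\sqrt{225 + \left(235 \cdot 248\right)^{2}}} = \frac{1}{\sqrt{225 + 58280^{2}}} = \frac{1}{\sqrt{225 + 3396558400}} = \frac{1}{\sqrt{3396558625}} = \frac{1}{5 \sqrt{135862345}} = \frac{\sqrt{135862345}}{679311725}$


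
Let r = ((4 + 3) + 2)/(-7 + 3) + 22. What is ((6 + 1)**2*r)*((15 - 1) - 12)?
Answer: 3871/2 ≈ 1935.5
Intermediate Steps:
r = 79/4 (r = (7 + 2)/(-4) + 22 = 9*(-1/4) + 22 = -9/4 + 22 = 79/4 ≈ 19.750)
((6 + 1)**2*r)*((15 - 1) - 12) = ((6 + 1)**2*(79/4))*((15 - 1) - 12) = (7**2*(79/4))*(14 - 12) = (49*(79/4))*2 = (3871/4)*2 = 3871/2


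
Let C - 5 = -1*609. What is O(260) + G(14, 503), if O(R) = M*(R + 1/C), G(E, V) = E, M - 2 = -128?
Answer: -9889229/302 ≈ -32746.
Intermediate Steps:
C = -604 (C = 5 - 1*609 = 5 - 609 = -604)
M = -126 (M = 2 - 128 = -126)
O(R) = 63/302 - 126*R (O(R) = -126*(R + 1/(-604)) = -126*(R - 1/604) = -126*(-1/604 + R) = 63/302 - 126*R)
O(260) + G(14, 503) = (63/302 - 126*260) + 14 = (63/302 - 32760) + 14 = -9893457/302 + 14 = -9889229/302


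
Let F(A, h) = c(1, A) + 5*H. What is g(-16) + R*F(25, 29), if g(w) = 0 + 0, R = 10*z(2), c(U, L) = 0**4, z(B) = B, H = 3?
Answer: 300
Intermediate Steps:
c(U, L) = 0
R = 20 (R = 10*2 = 20)
g(w) = 0
F(A, h) = 15 (F(A, h) = 0 + 5*3 = 0 + 15 = 15)
g(-16) + R*F(25, 29) = 0 + 20*15 = 0 + 300 = 300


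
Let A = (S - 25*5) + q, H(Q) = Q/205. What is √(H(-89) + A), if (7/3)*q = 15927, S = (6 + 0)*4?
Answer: √13847099945/1435 ≈ 82.003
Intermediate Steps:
S = 24 (S = 6*4 = 24)
H(Q) = Q/205 (H(Q) = Q*(1/205) = Q/205)
q = 47781/7 (q = (3/7)*15927 = 47781/7 ≈ 6825.9)
A = 47074/7 (A = (24 - 25*5) + 47781/7 = (24 - 125) + 47781/7 = -101 + 47781/7 = 47074/7 ≈ 6724.9)
√(H(-89) + A) = √((1/205)*(-89) + 47074/7) = √(-89/205 + 47074/7) = √(9649547/1435) = √13847099945/1435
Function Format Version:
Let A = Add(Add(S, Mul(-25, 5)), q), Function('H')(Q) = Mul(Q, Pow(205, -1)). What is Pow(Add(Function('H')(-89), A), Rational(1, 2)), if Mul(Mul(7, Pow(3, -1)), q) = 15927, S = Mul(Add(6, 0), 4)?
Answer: Mul(Rational(1, 1435), Pow(13847099945, Rational(1, 2))) ≈ 82.003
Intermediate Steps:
S = 24 (S = Mul(6, 4) = 24)
Function('H')(Q) = Mul(Rational(1, 205), Q) (Function('H')(Q) = Mul(Q, Rational(1, 205)) = Mul(Rational(1, 205), Q))
q = Rational(47781, 7) (q = Mul(Rational(3, 7), 15927) = Rational(47781, 7) ≈ 6825.9)
A = Rational(47074, 7) (A = Add(Add(24, Mul(-25, 5)), Rational(47781, 7)) = Add(Add(24, -125), Rational(47781, 7)) = Add(-101, Rational(47781, 7)) = Rational(47074, 7) ≈ 6724.9)
Pow(Add(Function('H')(-89), A), Rational(1, 2)) = Pow(Add(Mul(Rational(1, 205), -89), Rational(47074, 7)), Rational(1, 2)) = Pow(Add(Rational(-89, 205), Rational(47074, 7)), Rational(1, 2)) = Pow(Rational(9649547, 1435), Rational(1, 2)) = Mul(Rational(1, 1435), Pow(13847099945, Rational(1, 2)))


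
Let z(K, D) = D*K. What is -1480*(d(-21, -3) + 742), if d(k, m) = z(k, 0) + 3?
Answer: -1102600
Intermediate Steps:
d(k, m) = 3 (d(k, m) = 0*k + 3 = 0 + 3 = 3)
-1480*(d(-21, -3) + 742) = -1480*(3 + 742) = -1480*745 = -1102600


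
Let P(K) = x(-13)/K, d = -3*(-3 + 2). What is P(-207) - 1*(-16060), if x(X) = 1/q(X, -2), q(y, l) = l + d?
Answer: 3324419/207 ≈ 16060.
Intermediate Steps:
d = 3 (d = -3*(-1) = 3)
q(y, l) = 3 + l (q(y, l) = l + 3 = 3 + l)
x(X) = 1 (x(X) = 1/(3 - 2) = 1/1 = 1)
P(K) = 1/K
P(-207) - 1*(-16060) = 1/(-207) - 1*(-16060) = -1/207 + 16060 = 3324419/207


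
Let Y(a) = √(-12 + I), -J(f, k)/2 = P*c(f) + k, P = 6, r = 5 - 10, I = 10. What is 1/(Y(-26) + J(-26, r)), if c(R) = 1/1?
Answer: -⅓ - I*√2/6 ≈ -0.33333 - 0.2357*I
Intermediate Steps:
c(R) = 1
r = -5
J(f, k) = -12 - 2*k (J(f, k) = -2*(6*1 + k) = -2*(6 + k) = -12 - 2*k)
Y(a) = I*√2 (Y(a) = √(-12 + 10) = √(-2) = I*√2)
1/(Y(-26) + J(-26, r)) = 1/(I*√2 + (-12 - 2*(-5))) = 1/(I*√2 + (-12 + 10)) = 1/(I*√2 - 2) = 1/(-2 + I*√2)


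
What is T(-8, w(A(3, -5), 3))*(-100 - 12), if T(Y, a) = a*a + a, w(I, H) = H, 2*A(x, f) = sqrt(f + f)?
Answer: -1344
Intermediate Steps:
A(x, f) = sqrt(2)*sqrt(f)/2 (A(x, f) = sqrt(f + f)/2 = sqrt(2*f)/2 = (sqrt(2)*sqrt(f))/2 = sqrt(2)*sqrt(f)/2)
T(Y, a) = a + a**2 (T(Y, a) = a**2 + a = a + a**2)
T(-8, w(A(3, -5), 3))*(-100 - 12) = (3*(1 + 3))*(-100 - 12) = (3*4)*(-112) = 12*(-112) = -1344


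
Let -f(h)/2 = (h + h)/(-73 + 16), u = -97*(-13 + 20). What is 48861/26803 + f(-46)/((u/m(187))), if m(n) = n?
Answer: 401900701/148193787 ≈ 2.7120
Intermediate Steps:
u = -679 (u = -97*7 = -679)
f(h) = 4*h/57 (f(h) = -2*(h + h)/(-73 + 16) = -2*2*h/(-57) = -2*2*h*(-1)/57 = -(-4)*h/57 = 4*h/57)
48861/26803 + f(-46)/((u/m(187))) = 48861/26803 + ((4/57)*(-46))/((-679/187)) = 48861*(1/26803) - 184/(57*((-679*1/187))) = 48861/26803 - 184/(57*(-679/187)) = 48861/26803 - 184/57*(-187/679) = 48861/26803 + 34408/38703 = 401900701/148193787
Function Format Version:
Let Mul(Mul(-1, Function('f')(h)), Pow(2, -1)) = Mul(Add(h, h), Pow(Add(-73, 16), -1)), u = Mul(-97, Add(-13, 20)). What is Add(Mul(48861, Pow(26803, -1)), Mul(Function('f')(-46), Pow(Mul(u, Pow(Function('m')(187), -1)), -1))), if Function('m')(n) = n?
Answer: Rational(401900701, 148193787) ≈ 2.7120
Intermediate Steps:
u = -679 (u = Mul(-97, 7) = -679)
Function('f')(h) = Mul(Rational(4, 57), h) (Function('f')(h) = Mul(-2, Mul(Add(h, h), Pow(Add(-73, 16), -1))) = Mul(-2, Mul(Mul(2, h), Pow(-57, -1))) = Mul(-2, Mul(Mul(2, h), Rational(-1, 57))) = Mul(-2, Mul(Rational(-2, 57), h)) = Mul(Rational(4, 57), h))
Add(Mul(48861, Pow(26803, -1)), Mul(Function('f')(-46), Pow(Mul(u, Pow(Function('m')(187), -1)), -1))) = Add(Mul(48861, Pow(26803, -1)), Mul(Mul(Rational(4, 57), -46), Pow(Mul(-679, Pow(187, -1)), -1))) = Add(Mul(48861, Rational(1, 26803)), Mul(Rational(-184, 57), Pow(Mul(-679, Rational(1, 187)), -1))) = Add(Rational(48861, 26803), Mul(Rational(-184, 57), Pow(Rational(-679, 187), -1))) = Add(Rational(48861, 26803), Mul(Rational(-184, 57), Rational(-187, 679))) = Add(Rational(48861, 26803), Rational(34408, 38703)) = Rational(401900701, 148193787)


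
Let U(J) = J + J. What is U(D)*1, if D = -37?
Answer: -74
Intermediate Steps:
U(J) = 2*J
U(D)*1 = (2*(-37))*1 = -74*1 = -74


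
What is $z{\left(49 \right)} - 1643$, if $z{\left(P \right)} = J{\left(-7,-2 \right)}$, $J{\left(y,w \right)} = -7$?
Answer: $-1650$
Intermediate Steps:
$z{\left(P \right)} = -7$
$z{\left(49 \right)} - 1643 = -7 - 1643 = -1650$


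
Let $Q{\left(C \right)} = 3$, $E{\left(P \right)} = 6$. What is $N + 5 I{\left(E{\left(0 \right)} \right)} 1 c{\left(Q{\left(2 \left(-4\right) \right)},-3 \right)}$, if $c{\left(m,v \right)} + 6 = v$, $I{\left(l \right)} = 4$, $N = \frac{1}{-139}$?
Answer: $- \frac{25021}{139} \approx -180.01$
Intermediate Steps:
$N = - \frac{1}{139} \approx -0.0071942$
$c{\left(m,v \right)} = -6 + v$
$N + 5 I{\left(E{\left(0 \right)} \right)} 1 c{\left(Q{\left(2 \left(-4\right) \right)},-3 \right)} = - \frac{1}{139} + 5 \cdot 4 \cdot 1 \left(-6 - 3\right) = - \frac{1}{139} + 20 \cdot 1 \left(-9\right) = - \frac{1}{139} + 20 \left(-9\right) = - \frac{1}{139} - 180 = - \frac{25021}{139}$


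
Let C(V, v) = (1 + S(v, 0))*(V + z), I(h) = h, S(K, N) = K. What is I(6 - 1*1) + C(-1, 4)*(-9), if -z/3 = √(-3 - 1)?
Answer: 50 + 270*I ≈ 50.0 + 270.0*I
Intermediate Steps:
z = -6*I (z = -3*√(-3 - 1) = -6*I ≈ -6.0*I)
C(V, v) = (1 + v)*(V - 6*I)
I(6 - 1*1) + C(-1, 4)*(-9) = (6 - 1*1) + (-1 - 6*I - 1*4 - 6*I*4)*(-9) = (6 - 1) + (-1 - 6*I - 4 - 24*I)*(-9) = 5 + (-5 - 30*I)*(-9) = 5 + (45 + 270*I) = 50 + 270*I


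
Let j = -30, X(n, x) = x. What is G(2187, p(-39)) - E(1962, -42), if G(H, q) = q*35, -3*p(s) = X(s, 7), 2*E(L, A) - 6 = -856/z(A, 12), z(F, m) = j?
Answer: -1484/15 ≈ -98.933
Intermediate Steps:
z(F, m) = -30
E(L, A) = 259/15 (E(L, A) = 3 + (-856/(-30))/2 = 3 + (-856*(-1/30))/2 = 3 + (1/2)*(428/15) = 3 + 214/15 = 259/15)
p(s) = -7/3 (p(s) = -1/3*7 = -7/3)
G(H, q) = 35*q
G(2187, p(-39)) - E(1962, -42) = 35*(-7/3) - 1*259/15 = -245/3 - 259/15 = -1484/15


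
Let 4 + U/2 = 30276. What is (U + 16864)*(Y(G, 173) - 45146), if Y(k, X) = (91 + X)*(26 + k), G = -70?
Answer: -4393832896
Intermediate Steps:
U = 60544 (U = -8 + 2*30276 = -8 + 60552 = 60544)
Y(k, X) = (26 + k)*(91 + X)
(U + 16864)*(Y(G, 173) - 45146) = (60544 + 16864)*((2366 + 26*173 + 91*(-70) + 173*(-70)) - 45146) = 77408*((2366 + 4498 - 6370 - 12110) - 45146) = 77408*(-11616 - 45146) = 77408*(-56762) = -4393832896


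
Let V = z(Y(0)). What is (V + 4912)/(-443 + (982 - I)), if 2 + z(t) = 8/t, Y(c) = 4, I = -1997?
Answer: 614/317 ≈ 1.9369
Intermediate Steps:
z(t) = -2 + 8/t
V = 0 (V = -2 + 8/4 = -2 + 8*(¼) = -2 + 2 = 0)
(V + 4912)/(-443 + (982 - I)) = (0 + 4912)/(-443 + (982 - 1*(-1997))) = 4912/(-443 + (982 + 1997)) = 4912/(-443 + 2979) = 4912/2536 = 4912*(1/2536) = 614/317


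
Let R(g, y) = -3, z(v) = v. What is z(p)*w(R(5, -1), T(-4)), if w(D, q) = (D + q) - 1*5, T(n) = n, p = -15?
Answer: 180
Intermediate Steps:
w(D, q) = -5 + D + q (w(D, q) = (D + q) - 5 = -5 + D + q)
z(p)*w(R(5, -1), T(-4)) = -15*(-5 - 3 - 4) = -15*(-12) = 180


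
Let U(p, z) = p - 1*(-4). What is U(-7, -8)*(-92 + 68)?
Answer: 72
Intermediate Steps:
U(p, z) = 4 + p (U(p, z) = p + 4 = 4 + p)
U(-7, -8)*(-92 + 68) = (4 - 7)*(-92 + 68) = -3*(-24) = 72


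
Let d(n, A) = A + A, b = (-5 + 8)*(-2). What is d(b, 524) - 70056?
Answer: -69008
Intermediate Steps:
b = -6 (b = 3*(-2) = -6)
d(n, A) = 2*A
d(b, 524) - 70056 = 2*524 - 70056 = 1048 - 70056 = -69008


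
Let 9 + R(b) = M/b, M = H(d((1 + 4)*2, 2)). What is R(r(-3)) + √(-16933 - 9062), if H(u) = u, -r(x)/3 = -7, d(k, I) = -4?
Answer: -193/21 + I*√25995 ≈ -9.1905 + 161.23*I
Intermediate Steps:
r(x) = 21 (r(x) = -3*(-7) = 21)
M = -4
R(b) = -9 - 4/b
R(r(-3)) + √(-16933 - 9062) = (-9 - 4/21) + √(-16933 - 9062) = (-9 - 4*1/21) + √(-25995) = (-9 - 4/21) + I*√25995 = -193/21 + I*√25995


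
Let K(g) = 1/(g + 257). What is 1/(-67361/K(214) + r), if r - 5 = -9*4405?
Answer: -1/31766671 ≈ -3.1480e-8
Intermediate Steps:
K(g) = 1/(257 + g)
r = -39640 (r = 5 - 9*4405 = 5 - 39645 = -39640)
1/(-67361/K(214) + r) = 1/(-67361/(1/(257 + 214)) - 39640) = 1/(-67361/(1/471) - 39640) = 1/(-67361/1/471 - 39640) = 1/(-67361*471 - 39640) = 1/(-31727031 - 39640) = 1/(-31766671) = -1/31766671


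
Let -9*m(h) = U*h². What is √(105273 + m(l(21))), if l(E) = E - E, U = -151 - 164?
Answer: 3*√11697 ≈ 324.46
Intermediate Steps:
U = -315
l(E) = 0
m(h) = 35*h² (m(h) = -(-35)*h² = 35*h²)
√(105273 + m(l(21))) = √(105273 + 35*0²) = √(105273 + 35*0) = √(105273 + 0) = √105273 = 3*√11697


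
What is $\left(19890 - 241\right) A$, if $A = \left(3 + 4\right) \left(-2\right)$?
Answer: $-275086$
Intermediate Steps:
$A = -14$ ($A = 7 \left(-2\right) = -14$)
$\left(19890 - 241\right) A = \left(19890 - 241\right) \left(-14\right) = 19649 \left(-14\right) = -275086$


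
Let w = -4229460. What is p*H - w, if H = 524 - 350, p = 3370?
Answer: 4815840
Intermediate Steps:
H = 174
p*H - w = 3370*174 - 1*(-4229460) = 586380 + 4229460 = 4815840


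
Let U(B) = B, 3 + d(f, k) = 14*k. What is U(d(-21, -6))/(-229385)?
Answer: 87/229385 ≈ 0.00037928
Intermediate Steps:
d(f, k) = -3 + 14*k
U(d(-21, -6))/(-229385) = (-3 + 14*(-6))/(-229385) = (-3 - 84)*(-1/229385) = -87*(-1/229385) = 87/229385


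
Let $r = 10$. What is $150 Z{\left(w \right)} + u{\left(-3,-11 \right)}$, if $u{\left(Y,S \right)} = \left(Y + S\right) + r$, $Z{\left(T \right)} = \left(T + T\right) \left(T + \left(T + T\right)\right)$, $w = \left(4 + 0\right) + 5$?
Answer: $72896$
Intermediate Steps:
$w = 9$ ($w = 4 + 5 = 9$)
$Z{\left(T \right)} = 6 T^{2}$ ($Z{\left(T \right)} = 2 T \left(T + 2 T\right) = 2 T 3 T = 6 T^{2}$)
$u{\left(Y,S \right)} = 10 + S + Y$ ($u{\left(Y,S \right)} = \left(Y + S\right) + 10 = \left(S + Y\right) + 10 = 10 + S + Y$)
$150 Z{\left(w \right)} + u{\left(-3,-11 \right)} = 150 \cdot 6 \cdot 9^{2} - 4 = 150 \cdot 6 \cdot 81 - 4 = 150 \cdot 486 - 4 = 72900 - 4 = 72896$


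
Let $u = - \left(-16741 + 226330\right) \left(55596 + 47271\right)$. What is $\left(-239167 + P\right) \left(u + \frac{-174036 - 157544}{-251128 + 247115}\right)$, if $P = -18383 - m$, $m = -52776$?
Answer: $\frac{17716932546211674186}{4013} \approx 4.4149 \cdot 10^{15}$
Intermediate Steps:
$P = 34393$ ($P = -18383 - -52776 = -18383 + 52776 = 34393$)
$u = -21559791663$ ($u = - 209589 \cdot 102867 = \left(-1\right) 21559791663 = -21559791663$)
$\left(-239167 + P\right) \left(u + \frac{-174036 - 157544}{-251128 + 247115}\right) = \left(-239167 + 34393\right) \left(-21559791663 + \frac{-174036 - 157544}{-251128 + 247115}\right) = - 204774 \left(-21559791663 - \frac{331580}{-4013}\right) = - 204774 \left(-21559791663 - - \frac{331580}{4013}\right) = - 204774 \left(-21559791663 + \frac{331580}{4013}\right) = \left(-204774\right) \left(- \frac{86519443612039}{4013}\right) = \frac{17716932546211674186}{4013}$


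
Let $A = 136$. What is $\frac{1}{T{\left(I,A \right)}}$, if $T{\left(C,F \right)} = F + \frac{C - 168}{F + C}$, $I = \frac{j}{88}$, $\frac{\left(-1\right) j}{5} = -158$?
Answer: $\frac{6379}{860547} \approx 0.0074127$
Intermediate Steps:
$j = 790$ ($j = \left(-5\right) \left(-158\right) = 790$)
$I = \frac{395}{44}$ ($I = \frac{790}{88} = 790 \cdot \frac{1}{88} = \frac{395}{44} \approx 8.9773$)
$T{\left(C,F \right)} = F + \frac{-168 + C}{C + F}$
$\frac{1}{T{\left(I,A \right)}} = \frac{1}{\frac{1}{\frac{395}{44} + 136} \left(-168 + \frac{395}{44} + 136^{2} + \frac{395}{44} \cdot 136\right)} = \frac{1}{\frac{1}{\frac{6379}{44}} \left(-168 + \frac{395}{44} + 18496 + \frac{13430}{11}\right)} = \frac{1}{\frac{44}{6379} \cdot \frac{860547}{44}} = \frac{1}{\frac{860547}{6379}} = \frac{6379}{860547}$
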